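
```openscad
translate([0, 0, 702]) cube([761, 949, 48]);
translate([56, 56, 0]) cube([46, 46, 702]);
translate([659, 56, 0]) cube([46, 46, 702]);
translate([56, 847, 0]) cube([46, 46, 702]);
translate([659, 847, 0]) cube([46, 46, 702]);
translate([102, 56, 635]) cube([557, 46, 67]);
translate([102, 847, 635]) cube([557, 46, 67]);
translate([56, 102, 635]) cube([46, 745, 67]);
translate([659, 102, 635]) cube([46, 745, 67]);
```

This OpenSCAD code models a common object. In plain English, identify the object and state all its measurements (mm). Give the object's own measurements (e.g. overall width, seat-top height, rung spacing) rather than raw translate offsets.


A table: top 761 mm (x) × 949 mm (y), 48 mm thick, upper face at z = 750 mm, on four 46×46 mm square legs, each inset 56 mm from the nearest pair of top edges from z = 0 to the bottom of the top. Four apron rails, 46 mm thick and 67 mm tall, run between adjacent legs with their top edges flush with the underside of the top and their outer faces flush with the legs' outer faces.


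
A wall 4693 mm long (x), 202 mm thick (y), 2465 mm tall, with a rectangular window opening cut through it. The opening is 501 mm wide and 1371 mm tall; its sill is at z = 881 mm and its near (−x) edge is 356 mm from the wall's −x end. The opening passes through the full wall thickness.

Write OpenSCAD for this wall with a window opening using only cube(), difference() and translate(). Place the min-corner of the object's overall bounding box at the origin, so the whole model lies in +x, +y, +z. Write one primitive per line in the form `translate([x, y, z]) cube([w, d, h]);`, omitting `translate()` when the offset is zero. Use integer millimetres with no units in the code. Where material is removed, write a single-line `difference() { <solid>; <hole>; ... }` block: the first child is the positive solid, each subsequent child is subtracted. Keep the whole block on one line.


difference() { cube([4693, 202, 2465]); translate([356, 0, 881]) cube([501, 202, 1371]); }


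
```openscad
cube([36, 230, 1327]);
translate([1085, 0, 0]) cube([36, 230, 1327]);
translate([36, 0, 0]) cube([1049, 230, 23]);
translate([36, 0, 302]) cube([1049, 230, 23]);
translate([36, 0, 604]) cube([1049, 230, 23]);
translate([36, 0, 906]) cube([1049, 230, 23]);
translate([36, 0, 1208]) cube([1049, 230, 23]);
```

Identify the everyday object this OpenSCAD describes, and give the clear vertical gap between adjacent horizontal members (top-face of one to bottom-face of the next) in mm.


A bookshelf. The clear shelf gap is 279 mm.

Two tall side panels with 5 horizontal boards between them — a bookshelf. The first two shelf undersides are at z = 0 and z = 302; with shelf thickness 23, the clear gap is 302 − 0 − 23 = 279 mm.


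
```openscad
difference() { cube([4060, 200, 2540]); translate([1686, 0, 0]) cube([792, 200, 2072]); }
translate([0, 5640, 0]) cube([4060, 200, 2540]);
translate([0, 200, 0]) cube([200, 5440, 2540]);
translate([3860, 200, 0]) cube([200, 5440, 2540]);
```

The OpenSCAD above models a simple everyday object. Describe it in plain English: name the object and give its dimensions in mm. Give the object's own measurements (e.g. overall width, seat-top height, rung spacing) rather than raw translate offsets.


A single room: four walls, each 2540 mm tall and 200 mm thick, enclosing an outside footprint 4060×5840 mm (x × y), no floor or roof. The front and back walls (−y and +y sides) run the full x-width; the side walls fit between their inner faces. A door opening 792 mm wide and 2072 mm tall is cut through the front wall from the floor up, its −x edge 1686 mm from the wall's −x end.


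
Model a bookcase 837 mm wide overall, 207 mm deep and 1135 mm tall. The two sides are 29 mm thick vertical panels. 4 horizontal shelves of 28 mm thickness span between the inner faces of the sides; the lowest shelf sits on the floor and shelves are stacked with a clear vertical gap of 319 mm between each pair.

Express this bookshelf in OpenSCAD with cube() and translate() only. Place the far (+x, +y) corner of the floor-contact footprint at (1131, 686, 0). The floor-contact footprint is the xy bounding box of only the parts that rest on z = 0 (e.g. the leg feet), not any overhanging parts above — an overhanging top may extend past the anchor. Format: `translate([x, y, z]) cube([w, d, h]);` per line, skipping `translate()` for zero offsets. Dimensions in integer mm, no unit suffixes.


translate([294, 479, 0]) cube([29, 207, 1135]);
translate([1102, 479, 0]) cube([29, 207, 1135]);
translate([323, 479, 0]) cube([779, 207, 28]);
translate([323, 479, 347]) cube([779, 207, 28]);
translate([323, 479, 694]) cube([779, 207, 28]);
translate([323, 479, 1041]) cube([779, 207, 28]);


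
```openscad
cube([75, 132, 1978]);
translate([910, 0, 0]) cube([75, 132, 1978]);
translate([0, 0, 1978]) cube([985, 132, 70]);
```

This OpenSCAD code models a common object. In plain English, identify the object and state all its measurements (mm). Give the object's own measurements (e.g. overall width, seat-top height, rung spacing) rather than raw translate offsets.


A door frame. The clear opening is 835 mm wide and 1978 mm high. Two 75 mm wide jambs, 132 mm deep, stand either side of the opening from the floor to the top of the opening. A 70 mm thick head sits across the top of both jambs, spanning the full outside width of the frame.


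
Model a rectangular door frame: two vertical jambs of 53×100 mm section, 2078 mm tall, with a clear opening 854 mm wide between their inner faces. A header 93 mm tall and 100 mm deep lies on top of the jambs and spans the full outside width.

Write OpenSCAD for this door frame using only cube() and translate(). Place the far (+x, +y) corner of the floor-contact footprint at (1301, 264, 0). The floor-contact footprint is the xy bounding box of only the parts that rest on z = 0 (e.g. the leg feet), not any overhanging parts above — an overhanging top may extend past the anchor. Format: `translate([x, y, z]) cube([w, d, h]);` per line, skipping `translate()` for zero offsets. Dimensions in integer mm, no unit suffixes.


translate([341, 164, 0]) cube([53, 100, 2078]);
translate([1248, 164, 0]) cube([53, 100, 2078]);
translate([341, 164, 2078]) cube([960, 100, 93]);


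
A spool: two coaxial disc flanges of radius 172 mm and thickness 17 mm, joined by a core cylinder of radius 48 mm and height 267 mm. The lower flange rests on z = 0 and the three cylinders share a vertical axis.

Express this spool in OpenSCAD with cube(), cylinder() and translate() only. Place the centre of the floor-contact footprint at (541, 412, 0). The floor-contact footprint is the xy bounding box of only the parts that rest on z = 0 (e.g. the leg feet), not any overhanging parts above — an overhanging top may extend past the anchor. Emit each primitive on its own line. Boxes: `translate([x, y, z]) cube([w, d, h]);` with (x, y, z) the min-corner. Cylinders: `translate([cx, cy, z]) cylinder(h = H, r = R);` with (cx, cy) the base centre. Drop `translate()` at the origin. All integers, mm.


translate([541, 412, 0]) cylinder(h = 17, r = 172);
translate([541, 412, 17]) cylinder(h = 267, r = 48);
translate([541, 412, 284]) cylinder(h = 17, r = 172);


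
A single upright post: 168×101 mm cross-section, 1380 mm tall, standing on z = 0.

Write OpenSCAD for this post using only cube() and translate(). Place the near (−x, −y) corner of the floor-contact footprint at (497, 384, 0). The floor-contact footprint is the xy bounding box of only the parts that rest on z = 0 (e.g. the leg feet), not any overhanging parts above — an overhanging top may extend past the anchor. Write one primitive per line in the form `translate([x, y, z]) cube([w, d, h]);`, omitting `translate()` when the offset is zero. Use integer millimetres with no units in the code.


translate([497, 384, 0]) cube([168, 101, 1380]);


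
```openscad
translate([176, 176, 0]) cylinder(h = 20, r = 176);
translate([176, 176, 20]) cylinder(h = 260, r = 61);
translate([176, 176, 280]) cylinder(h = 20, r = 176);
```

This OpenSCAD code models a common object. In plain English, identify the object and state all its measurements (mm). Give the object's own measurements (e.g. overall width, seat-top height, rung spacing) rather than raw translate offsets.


A spool: two coaxial disc flanges of radius 176 mm and thickness 20 mm, joined by a core cylinder of radius 61 mm and height 260 mm. The lower flange rests on z = 0 and the three cylinders share a vertical axis.


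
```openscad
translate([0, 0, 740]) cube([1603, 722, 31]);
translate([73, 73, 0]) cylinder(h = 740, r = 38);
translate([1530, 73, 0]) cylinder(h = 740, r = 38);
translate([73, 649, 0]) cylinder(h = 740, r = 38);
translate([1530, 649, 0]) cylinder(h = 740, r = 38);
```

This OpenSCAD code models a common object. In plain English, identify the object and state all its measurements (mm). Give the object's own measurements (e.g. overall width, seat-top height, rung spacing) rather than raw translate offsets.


A table: top 1603 mm (x) × 722 mm (y), 31 mm thick, upper face at z = 771 mm, on four round legs of 76 mm diameter, each leg's bounding box inset 35 mm from the nearest pair of top edges from z = 0 to the bottom of the top.


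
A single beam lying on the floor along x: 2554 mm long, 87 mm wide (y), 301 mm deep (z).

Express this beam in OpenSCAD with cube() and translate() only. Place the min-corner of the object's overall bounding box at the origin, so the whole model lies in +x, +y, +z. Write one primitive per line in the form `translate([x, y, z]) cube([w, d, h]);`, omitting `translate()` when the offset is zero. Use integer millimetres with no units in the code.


cube([2554, 87, 301]);


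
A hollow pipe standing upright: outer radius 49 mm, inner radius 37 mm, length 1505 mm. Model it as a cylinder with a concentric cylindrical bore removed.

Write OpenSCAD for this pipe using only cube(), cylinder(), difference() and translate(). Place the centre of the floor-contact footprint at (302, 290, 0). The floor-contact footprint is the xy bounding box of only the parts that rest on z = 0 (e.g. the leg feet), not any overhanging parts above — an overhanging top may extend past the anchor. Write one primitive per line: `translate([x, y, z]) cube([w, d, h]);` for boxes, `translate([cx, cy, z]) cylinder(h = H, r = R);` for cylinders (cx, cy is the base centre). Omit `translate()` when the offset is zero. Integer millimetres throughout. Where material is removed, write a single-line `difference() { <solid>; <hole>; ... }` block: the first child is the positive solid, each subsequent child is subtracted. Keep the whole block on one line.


difference() { translate([302, 290, 0]) cylinder(h = 1505, r = 49); translate([302, 290, 0]) cylinder(h = 1505, r = 37); }


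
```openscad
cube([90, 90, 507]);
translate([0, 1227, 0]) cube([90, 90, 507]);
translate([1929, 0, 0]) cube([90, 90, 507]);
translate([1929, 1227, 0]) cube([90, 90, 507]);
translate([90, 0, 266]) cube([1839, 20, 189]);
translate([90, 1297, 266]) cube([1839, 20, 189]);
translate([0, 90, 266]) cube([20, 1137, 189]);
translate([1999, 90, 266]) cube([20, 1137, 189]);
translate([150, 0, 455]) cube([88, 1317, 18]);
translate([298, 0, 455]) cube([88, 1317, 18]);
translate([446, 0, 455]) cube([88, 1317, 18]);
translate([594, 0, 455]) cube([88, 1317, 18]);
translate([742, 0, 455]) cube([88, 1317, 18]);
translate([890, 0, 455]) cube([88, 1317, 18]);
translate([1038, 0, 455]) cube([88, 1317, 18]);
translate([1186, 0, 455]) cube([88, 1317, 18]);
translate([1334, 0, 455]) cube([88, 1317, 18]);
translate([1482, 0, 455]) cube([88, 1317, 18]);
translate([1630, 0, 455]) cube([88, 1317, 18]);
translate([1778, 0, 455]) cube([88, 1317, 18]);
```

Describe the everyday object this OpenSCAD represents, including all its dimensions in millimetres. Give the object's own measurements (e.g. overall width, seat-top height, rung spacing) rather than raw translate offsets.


A bed frame 2019 mm long (x) by 1317 mm wide (y). Four 90×90 mm corner posts, 507 mm tall, at the corners of the footprint. Four rails of 20 mm thickness and 189 mm height run between adjacent posts with their undersides at z = 266 mm, their outer faces flush with the outside of the frame (the two x-running rails run between the posts' inner faces; the two y-running rails run between the posts' inner faces). 12 slats, each 88 mm wide (x) and 18 mm thick, lie across the top of the two x-running rails, running the full 1317 mm width of the frame in y; along x they sit between the end posts with a 60 mm gap after the −x posts and between neighbouring slats, leaving 63 mm before the +x posts.


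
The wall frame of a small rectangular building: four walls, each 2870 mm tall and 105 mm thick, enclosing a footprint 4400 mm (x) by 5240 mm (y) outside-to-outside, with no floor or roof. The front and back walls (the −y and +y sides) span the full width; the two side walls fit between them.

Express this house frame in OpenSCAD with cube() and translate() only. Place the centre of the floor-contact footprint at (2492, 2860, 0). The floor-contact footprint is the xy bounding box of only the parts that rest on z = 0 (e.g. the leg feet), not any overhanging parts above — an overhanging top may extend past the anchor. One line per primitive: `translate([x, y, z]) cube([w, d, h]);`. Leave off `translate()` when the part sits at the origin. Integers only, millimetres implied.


translate([292, 240, 0]) cube([4400, 105, 2870]);
translate([292, 5375, 0]) cube([4400, 105, 2870]);
translate([292, 345, 0]) cube([105, 5030, 2870]);
translate([4587, 345, 0]) cube([105, 5030, 2870]);


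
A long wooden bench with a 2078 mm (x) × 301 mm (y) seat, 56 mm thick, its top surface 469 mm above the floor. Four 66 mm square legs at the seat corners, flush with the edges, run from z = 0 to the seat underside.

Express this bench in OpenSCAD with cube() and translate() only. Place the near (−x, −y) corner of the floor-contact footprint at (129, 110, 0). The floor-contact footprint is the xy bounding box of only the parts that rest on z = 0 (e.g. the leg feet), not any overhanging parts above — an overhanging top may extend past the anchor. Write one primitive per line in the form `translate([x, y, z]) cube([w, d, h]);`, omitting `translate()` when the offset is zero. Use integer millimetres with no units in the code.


translate([129, 110, 413]) cube([2078, 301, 56]);
translate([129, 110, 0]) cube([66, 66, 413]);
translate([129, 345, 0]) cube([66, 66, 413]);
translate([2141, 110, 0]) cube([66, 66, 413]);
translate([2141, 345, 0]) cube([66, 66, 413]);


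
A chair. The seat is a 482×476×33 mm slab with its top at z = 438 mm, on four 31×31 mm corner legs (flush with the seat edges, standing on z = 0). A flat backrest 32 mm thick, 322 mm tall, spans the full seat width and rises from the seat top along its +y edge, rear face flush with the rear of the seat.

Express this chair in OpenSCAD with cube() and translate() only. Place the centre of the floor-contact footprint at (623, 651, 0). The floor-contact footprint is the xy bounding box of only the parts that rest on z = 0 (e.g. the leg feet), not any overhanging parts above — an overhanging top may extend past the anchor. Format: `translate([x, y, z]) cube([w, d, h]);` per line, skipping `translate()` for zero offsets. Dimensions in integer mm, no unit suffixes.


// leg_h = 438 - 33 = 405
translate([382, 413, 405]) cube([482, 476, 33]);
translate([382, 413, 0]) cube([31, 31, 405]);
translate([833, 413, 0]) cube([31, 31, 405]);
translate([382, 858, 0]) cube([31, 31, 405]);
translate([833, 858, 0]) cube([31, 31, 405]);
translate([382, 857, 438]) cube([482, 32, 322]);


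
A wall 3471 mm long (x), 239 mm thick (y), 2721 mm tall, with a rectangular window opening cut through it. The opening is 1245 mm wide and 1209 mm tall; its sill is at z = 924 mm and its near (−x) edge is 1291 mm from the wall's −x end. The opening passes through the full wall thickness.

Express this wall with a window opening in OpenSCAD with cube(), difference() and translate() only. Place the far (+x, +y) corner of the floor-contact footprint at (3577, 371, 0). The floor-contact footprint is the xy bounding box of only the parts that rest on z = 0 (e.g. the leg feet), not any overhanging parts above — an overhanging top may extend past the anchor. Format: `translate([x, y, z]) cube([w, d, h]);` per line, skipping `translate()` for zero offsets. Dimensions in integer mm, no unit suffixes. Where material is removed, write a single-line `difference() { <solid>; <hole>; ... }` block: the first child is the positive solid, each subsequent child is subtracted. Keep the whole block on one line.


difference() { translate([106, 132, 0]) cube([3471, 239, 2721]); translate([1397, 132, 924]) cube([1245, 239, 1209]); }


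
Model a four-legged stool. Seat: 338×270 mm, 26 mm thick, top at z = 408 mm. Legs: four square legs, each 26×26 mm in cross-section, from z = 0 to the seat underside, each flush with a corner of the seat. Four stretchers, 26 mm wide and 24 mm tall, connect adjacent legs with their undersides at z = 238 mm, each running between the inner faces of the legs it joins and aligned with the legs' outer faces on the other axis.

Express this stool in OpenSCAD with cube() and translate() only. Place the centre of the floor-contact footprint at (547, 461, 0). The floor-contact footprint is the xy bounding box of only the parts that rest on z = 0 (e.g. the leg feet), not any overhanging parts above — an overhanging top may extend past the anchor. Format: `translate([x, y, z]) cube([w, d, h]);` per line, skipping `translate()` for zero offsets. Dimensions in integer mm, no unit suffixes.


translate([378, 326, 382]) cube([338, 270, 26]);
translate([378, 326, 0]) cube([26, 26, 382]);
translate([690, 326, 0]) cube([26, 26, 382]);
translate([378, 570, 0]) cube([26, 26, 382]);
translate([690, 570, 0]) cube([26, 26, 382]);
translate([404, 326, 238]) cube([286, 26, 24]);
translate([404, 570, 238]) cube([286, 26, 24]);
translate([378, 352, 238]) cube([26, 218, 24]);
translate([690, 352, 238]) cube([26, 218, 24]);


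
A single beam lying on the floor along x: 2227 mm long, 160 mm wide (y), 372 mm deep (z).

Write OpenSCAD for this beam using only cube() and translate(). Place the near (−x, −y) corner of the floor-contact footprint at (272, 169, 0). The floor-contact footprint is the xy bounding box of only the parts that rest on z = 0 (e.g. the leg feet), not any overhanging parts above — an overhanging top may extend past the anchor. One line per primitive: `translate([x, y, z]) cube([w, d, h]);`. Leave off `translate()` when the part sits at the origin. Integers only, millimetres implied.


translate([272, 169, 0]) cube([2227, 160, 372]);


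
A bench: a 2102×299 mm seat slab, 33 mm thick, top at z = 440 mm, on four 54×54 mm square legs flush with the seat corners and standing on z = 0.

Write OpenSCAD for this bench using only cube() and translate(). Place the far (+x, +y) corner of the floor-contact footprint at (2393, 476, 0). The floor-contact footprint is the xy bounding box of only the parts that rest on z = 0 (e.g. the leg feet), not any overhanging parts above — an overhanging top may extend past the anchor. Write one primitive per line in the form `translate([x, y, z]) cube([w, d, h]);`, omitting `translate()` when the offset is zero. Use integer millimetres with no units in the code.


translate([291, 177, 407]) cube([2102, 299, 33]);
translate([291, 177, 0]) cube([54, 54, 407]);
translate([291, 422, 0]) cube([54, 54, 407]);
translate([2339, 177, 0]) cube([54, 54, 407]);
translate([2339, 422, 0]) cube([54, 54, 407]);


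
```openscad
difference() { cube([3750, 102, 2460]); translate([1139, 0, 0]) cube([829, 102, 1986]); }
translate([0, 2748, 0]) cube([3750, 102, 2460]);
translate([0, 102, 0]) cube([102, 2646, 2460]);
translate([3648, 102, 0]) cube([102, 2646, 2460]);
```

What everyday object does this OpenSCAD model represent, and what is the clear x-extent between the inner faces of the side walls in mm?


A single room. The interior width is 3546 mm.

Four walls enclosing a rectangle with a door in the front wall — a room. Outside width 3750 minus two 102 mm walls gives 3546 mm.


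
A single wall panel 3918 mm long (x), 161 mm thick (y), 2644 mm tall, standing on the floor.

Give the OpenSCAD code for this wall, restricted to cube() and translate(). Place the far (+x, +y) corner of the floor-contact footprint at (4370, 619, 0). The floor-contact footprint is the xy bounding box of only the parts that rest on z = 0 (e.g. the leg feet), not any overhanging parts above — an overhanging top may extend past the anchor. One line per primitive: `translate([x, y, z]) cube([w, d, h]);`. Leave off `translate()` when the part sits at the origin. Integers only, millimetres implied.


translate([452, 458, 0]) cube([3918, 161, 2644]);


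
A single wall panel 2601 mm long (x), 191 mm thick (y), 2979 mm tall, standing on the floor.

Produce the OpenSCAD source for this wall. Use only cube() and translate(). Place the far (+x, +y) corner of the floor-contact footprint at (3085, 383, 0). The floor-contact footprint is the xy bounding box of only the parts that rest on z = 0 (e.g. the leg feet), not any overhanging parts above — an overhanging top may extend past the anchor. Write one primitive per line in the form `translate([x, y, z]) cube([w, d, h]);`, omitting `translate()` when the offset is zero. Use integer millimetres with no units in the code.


translate([484, 192, 0]) cube([2601, 191, 2979]);


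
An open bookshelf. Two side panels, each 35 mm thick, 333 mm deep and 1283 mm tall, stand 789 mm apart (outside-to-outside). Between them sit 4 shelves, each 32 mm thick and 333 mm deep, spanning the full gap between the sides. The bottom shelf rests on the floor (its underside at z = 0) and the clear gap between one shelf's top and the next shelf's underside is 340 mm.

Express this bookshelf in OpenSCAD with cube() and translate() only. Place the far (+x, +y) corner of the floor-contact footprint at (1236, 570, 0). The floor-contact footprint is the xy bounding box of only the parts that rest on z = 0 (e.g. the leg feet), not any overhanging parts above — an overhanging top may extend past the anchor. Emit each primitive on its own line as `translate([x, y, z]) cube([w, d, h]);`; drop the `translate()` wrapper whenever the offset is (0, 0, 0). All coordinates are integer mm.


translate([447, 237, 0]) cube([35, 333, 1283]);
translate([1201, 237, 0]) cube([35, 333, 1283]);
translate([482, 237, 0]) cube([719, 333, 32]);
translate([482, 237, 372]) cube([719, 333, 32]);
translate([482, 237, 744]) cube([719, 333, 32]);
translate([482, 237, 1116]) cube([719, 333, 32]);


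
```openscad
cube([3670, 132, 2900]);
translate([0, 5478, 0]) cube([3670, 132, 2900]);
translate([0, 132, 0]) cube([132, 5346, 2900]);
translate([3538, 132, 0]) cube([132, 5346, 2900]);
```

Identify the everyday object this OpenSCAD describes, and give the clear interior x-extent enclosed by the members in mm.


A house (or room) frame. The interior width is 3406 mm.

Four 2900 mm walls enclosing a rectangle with no floor or roof — a room or house frame. Outside width is 3670 mm and wall thickness is 132 mm, so the interior width is 3670 − 2 × 132 = 3406 mm.


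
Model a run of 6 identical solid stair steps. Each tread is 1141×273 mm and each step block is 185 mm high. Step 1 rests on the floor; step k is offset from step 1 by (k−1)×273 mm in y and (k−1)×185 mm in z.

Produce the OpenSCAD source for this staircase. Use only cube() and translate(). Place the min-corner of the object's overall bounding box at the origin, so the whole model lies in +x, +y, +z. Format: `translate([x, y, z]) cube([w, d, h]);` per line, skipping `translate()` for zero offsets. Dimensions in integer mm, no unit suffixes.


cube([1141, 273, 185]);
translate([0, 273, 185]) cube([1141, 273, 185]);
translate([0, 546, 370]) cube([1141, 273, 185]);
translate([0, 819, 555]) cube([1141, 273, 185]);
translate([0, 1092, 740]) cube([1141, 273, 185]);
translate([0, 1365, 925]) cube([1141, 273, 185]);


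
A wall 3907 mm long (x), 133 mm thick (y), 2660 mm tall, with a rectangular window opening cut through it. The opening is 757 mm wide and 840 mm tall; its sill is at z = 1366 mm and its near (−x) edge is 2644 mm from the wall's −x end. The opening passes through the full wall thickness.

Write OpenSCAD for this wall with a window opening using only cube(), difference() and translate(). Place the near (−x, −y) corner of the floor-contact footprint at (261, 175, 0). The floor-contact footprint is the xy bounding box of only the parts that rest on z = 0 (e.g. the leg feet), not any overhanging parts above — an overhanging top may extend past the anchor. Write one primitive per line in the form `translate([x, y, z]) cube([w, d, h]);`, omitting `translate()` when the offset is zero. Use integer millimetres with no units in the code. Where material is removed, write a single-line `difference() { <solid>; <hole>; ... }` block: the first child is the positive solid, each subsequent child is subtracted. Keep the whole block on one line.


difference() { translate([261, 175, 0]) cube([3907, 133, 2660]); translate([2905, 175, 1366]) cube([757, 133, 840]); }


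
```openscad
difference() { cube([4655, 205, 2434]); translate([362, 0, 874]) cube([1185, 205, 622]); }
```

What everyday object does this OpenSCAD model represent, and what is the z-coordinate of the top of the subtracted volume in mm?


A wall with a window opening. The window head height is 1496 mm.

A wall with a rectangular opening subtracted — a window. Sill at z = 874, opening 622 mm tall, so the head is at 874 + 622 = 1496 mm.


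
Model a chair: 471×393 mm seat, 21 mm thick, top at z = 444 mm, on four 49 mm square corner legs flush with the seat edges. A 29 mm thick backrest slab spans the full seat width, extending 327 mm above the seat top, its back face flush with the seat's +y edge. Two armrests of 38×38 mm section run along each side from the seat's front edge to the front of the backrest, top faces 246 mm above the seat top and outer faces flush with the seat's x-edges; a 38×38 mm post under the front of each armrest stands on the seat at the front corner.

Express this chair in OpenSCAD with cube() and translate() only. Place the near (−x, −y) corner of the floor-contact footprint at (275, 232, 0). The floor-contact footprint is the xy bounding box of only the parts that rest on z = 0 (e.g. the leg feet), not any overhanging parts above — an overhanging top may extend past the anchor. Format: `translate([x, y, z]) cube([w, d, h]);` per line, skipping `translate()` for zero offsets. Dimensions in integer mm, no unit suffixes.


translate([275, 232, 423]) cube([471, 393, 21]);
translate([275, 232, 0]) cube([49, 49, 423]);
translate([697, 232, 0]) cube([49, 49, 423]);
translate([275, 576, 0]) cube([49, 49, 423]);
translate([697, 576, 0]) cube([49, 49, 423]);
translate([275, 596, 444]) cube([471, 29, 327]);
translate([275, 232, 652]) cube([38, 364, 38]);
translate([708, 232, 652]) cube([38, 364, 38]);
translate([275, 232, 444]) cube([38, 38, 208]);
translate([708, 232, 444]) cube([38, 38, 208]);


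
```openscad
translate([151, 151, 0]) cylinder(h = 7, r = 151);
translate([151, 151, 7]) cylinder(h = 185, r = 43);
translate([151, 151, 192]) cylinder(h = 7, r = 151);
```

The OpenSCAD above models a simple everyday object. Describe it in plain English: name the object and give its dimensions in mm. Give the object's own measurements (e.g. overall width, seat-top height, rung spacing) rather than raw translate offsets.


A spool: two coaxial disc flanges of radius 151 mm and thickness 7 mm, joined by a core cylinder of radius 43 mm and height 185 mm. The lower flange rests on z = 0 and the three cylinders share a vertical axis.


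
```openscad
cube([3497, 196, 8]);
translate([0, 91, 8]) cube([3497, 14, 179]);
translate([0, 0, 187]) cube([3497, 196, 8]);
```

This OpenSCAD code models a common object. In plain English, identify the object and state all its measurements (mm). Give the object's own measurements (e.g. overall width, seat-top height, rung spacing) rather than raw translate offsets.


An I-beam lying along x, 3497 mm long. Overall section height 195 mm. Two flanges 196 mm wide (y) and 8 mm thick, one on the floor and one at the top; a web 14 mm thick runs between them, centred on the flange width.


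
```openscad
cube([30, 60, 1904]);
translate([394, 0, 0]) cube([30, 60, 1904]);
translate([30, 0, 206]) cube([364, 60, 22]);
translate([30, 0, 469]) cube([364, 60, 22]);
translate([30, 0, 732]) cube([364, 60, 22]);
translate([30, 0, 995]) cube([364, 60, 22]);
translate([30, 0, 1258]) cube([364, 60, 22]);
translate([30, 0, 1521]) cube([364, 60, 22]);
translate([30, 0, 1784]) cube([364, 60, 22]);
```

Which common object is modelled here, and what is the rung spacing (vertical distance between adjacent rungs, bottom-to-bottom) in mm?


A ladder. The rung spacing is 263 mm.

Two tall 30×60 posts with 7 short bars between them — a ladder. Adjacent rungs sit at z = 206 and z = 469, so the spacing is 469 − 206 = 263 mm.


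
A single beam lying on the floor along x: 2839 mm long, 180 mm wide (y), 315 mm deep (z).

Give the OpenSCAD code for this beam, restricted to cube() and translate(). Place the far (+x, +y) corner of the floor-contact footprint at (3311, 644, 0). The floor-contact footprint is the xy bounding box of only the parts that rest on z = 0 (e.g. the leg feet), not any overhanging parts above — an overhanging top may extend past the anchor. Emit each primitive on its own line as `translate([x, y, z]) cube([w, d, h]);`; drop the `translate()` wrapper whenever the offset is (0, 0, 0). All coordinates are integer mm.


translate([472, 464, 0]) cube([2839, 180, 315]);


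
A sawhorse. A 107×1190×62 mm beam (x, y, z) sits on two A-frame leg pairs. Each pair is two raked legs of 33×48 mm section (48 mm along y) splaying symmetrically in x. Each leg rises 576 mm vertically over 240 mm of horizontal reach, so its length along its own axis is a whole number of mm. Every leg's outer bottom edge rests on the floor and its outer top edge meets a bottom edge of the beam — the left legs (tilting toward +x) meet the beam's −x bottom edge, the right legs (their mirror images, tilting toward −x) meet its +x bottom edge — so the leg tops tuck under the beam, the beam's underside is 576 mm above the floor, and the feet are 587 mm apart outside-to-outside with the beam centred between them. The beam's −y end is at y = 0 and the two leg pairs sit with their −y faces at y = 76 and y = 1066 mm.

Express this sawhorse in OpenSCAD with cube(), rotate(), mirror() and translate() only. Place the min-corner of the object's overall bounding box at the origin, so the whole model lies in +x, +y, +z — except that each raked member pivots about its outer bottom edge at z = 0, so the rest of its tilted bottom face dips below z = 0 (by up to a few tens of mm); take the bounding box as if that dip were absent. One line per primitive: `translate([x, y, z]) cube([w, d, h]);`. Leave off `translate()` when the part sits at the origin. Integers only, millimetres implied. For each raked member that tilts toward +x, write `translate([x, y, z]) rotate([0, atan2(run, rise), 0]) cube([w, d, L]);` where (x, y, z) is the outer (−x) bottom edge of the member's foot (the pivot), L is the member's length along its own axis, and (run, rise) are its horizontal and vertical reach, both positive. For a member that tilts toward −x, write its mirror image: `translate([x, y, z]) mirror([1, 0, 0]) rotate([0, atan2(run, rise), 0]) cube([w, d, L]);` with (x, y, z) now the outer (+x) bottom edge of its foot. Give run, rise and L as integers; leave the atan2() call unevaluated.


translate([240, 0, 576]) cube([107, 1190, 62]);
translate([0, 76, 0]) rotate([0, atan2(240, 576), 0]) cube([33, 48, 624]);
translate([587, 76, 0]) mirror([1, 0, 0]) rotate([0, atan2(240, 576), 0]) cube([33, 48, 624]);
translate([0, 1066, 0]) rotate([0, atan2(240, 576), 0]) cube([33, 48, 624]);
translate([587, 1066, 0]) mirror([1, 0, 0]) rotate([0, atan2(240, 576), 0]) cube([33, 48, 624]);


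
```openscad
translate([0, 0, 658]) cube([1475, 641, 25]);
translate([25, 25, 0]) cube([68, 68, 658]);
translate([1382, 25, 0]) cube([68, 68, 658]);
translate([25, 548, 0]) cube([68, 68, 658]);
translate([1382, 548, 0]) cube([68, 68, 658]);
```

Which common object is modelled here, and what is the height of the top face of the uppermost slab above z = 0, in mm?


A table. The table height is 683 mm.

A 1475×641×25 slab sits at z = 658 on four 68 mm square posts — a table. The top surface is at 658 + 25 = 683 mm.


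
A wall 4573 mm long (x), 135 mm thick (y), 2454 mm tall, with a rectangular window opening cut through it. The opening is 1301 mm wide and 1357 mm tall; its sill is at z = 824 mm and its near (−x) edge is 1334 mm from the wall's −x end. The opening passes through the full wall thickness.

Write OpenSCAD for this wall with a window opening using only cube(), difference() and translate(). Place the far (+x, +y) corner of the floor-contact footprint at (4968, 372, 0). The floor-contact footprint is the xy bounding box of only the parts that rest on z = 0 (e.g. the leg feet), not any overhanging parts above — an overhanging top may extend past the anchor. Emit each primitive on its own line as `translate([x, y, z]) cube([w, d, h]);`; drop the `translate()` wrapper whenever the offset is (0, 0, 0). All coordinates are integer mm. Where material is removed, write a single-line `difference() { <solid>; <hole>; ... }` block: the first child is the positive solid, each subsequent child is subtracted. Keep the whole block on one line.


difference() { translate([395, 237, 0]) cube([4573, 135, 2454]); translate([1729, 237, 824]) cube([1301, 135, 1357]); }


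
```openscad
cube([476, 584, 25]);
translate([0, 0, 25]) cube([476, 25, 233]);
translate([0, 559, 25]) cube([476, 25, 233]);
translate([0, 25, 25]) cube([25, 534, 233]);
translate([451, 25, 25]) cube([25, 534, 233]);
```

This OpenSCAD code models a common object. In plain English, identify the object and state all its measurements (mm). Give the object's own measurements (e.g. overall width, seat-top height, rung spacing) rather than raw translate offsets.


An open-topped rectangular box: outside dimensions 476×584×258 mm, with a uniform wall and base thickness of 25 mm. The base is a full 476×584 slab on the floor; four walls sit on top of the base. The front and back walls (the −y and +y sides) span the full width; the two side walls fit between them.


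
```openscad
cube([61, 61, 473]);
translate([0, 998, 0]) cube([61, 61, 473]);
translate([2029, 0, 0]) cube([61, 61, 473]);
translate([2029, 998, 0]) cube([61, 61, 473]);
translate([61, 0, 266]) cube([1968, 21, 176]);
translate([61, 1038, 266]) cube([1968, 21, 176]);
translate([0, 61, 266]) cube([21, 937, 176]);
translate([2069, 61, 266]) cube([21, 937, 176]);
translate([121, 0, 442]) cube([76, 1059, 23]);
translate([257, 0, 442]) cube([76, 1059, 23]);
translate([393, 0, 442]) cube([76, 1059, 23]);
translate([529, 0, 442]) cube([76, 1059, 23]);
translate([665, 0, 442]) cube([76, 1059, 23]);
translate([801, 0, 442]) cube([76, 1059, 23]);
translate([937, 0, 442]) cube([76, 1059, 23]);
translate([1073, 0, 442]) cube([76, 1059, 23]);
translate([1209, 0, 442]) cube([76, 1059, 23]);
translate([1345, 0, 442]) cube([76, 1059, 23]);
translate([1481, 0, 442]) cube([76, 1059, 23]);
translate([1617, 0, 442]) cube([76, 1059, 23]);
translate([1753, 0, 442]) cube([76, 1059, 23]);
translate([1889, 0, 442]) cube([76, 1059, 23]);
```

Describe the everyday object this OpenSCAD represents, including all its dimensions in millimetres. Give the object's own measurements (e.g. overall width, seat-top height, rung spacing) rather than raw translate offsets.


A bed frame 2090 mm long (x) by 1059 mm wide (y). Four 61×61 mm corner posts, 473 mm tall, at the corners of the footprint. Four rails of 21 mm thickness and 176 mm height run between adjacent posts with their undersides at z = 266 mm, their outer faces flush with the outside of the frame (the two x-running rails run between the posts' inner faces; the two y-running rails run between the posts' inner faces). 14 slats, each 76 mm wide (x) and 23 mm thick, lie across the top of the two x-running rails, running the full 1059 mm width of the frame in y; along x they sit between the end posts with a 60 mm gap after the −x posts and between neighbouring slats, leaving 64 mm before the +x posts.


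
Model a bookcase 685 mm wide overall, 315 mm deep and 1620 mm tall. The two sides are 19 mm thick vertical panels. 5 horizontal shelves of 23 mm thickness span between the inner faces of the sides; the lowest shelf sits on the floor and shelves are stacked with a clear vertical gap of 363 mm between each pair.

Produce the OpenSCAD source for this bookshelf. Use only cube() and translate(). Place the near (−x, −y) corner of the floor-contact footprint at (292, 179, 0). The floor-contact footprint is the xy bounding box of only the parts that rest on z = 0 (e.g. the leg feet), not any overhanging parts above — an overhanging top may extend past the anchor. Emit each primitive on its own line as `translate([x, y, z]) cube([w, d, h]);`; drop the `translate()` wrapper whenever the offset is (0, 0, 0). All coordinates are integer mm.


translate([292, 179, 0]) cube([19, 315, 1620]);
translate([958, 179, 0]) cube([19, 315, 1620]);
translate([311, 179, 0]) cube([647, 315, 23]);
translate([311, 179, 386]) cube([647, 315, 23]);
translate([311, 179, 772]) cube([647, 315, 23]);
translate([311, 179, 1158]) cube([647, 315, 23]);
translate([311, 179, 1544]) cube([647, 315, 23]);


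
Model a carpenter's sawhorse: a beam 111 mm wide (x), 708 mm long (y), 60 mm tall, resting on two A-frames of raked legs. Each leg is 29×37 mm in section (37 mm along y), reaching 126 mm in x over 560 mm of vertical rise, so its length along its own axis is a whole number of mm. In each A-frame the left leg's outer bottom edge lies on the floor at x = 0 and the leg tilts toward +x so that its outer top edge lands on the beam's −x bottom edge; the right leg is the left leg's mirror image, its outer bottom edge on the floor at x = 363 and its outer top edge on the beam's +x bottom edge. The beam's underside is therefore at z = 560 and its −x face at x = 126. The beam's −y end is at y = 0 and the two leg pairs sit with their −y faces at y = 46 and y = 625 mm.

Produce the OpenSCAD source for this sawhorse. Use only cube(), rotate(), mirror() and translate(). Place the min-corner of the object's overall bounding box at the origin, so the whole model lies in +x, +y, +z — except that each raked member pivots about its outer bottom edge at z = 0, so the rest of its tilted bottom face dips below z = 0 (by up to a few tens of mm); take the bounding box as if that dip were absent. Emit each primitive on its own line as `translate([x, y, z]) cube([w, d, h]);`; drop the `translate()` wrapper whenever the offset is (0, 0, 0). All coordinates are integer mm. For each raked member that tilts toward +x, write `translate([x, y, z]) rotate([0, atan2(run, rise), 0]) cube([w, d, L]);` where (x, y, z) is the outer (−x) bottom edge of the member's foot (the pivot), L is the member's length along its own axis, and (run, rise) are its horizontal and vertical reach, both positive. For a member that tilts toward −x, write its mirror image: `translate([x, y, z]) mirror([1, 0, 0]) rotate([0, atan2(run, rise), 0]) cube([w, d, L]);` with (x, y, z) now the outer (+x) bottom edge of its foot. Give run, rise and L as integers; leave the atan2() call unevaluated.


translate([126, 0, 560]) cube([111, 708, 60]);
translate([0, 46, 0]) rotate([0, atan2(126, 560), 0]) cube([29, 37, 574]);
translate([363, 46, 0]) mirror([1, 0, 0]) rotate([0, atan2(126, 560), 0]) cube([29, 37, 574]);
translate([0, 625, 0]) rotate([0, atan2(126, 560), 0]) cube([29, 37, 574]);
translate([363, 625, 0]) mirror([1, 0, 0]) rotate([0, atan2(126, 560), 0]) cube([29, 37, 574]);
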